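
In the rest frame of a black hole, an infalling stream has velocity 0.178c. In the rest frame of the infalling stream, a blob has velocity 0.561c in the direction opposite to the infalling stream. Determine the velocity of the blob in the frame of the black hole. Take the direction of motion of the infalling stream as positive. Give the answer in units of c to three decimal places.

With v = 0.178 and u' = -0.561 (in units of c),
u = (u' + v)/(1 + u'v/c²):
u = (-0.561 + 0.178) / (1 + (-0.561)·0.178) = -0.3830/0.9001 = -0.4255

-0.425c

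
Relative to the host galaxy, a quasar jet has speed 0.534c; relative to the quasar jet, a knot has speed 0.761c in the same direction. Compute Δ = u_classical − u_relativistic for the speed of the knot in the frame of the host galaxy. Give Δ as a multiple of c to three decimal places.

Galilean: u_cl = 0.761 + 0.534 = 1.2950.
Relativistic: u_rel = (0.761 + 0.534) / (1 + 0.761·0.534) = 1.2950/1.4064 = 0.9208.
Δ = 1.2950 − 0.9208 = 0.3742.
(The classical prediction exceeds c; the relativistic result does not.)

Δ = 0.374c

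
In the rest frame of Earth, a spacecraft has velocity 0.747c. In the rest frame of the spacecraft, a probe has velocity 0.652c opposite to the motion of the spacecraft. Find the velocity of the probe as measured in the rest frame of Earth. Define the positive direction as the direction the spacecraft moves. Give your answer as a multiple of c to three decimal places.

With v = 0.747 and u' = -0.652 (in units of c),
u = (u' + v)/(1 + u'v/c²):
u = (-0.652 + 0.747) / (1 + (-0.652)·0.747) = 0.0950/0.5130 = 0.1852
(Galilean addition would give +0.095c.)

+0.185c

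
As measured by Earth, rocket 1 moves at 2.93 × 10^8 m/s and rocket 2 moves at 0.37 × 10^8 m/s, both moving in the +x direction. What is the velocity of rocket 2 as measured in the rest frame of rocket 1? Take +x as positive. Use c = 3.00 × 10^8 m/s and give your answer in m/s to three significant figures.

-2.91 × 10^8 m/s

β_A = 0.977, β_B = 0.123 (dividing each by c = 3.00 × 10^8 m/s).
Transform to A's frame with the inverse velocity-addition law: u' = (u − v)/(1 − uv/c²), taking u = β_B and v = β_A.
u' = (0.123 − 0.977) / (1 − (0.977)(0.123)) = -0.8533/0.8795 = -0.9702.
u' = -0.9702 × 3.00 × 10^8 m/s.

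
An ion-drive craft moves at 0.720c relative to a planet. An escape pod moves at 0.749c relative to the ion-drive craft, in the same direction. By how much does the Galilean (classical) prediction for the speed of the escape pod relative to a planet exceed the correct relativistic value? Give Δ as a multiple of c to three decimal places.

Galilean: u_cl = 0.749 + 0.720 = 1.4690.
Relativistic: u_rel = (0.749 + 0.720) / (1 + 0.749·0.720) = 1.4690/1.5393 = 0.9543.
Δ = 1.4690 − 0.9543 = 0.5147.
(The classical prediction exceeds c; the relativistic result does not.)

Δ = 0.515c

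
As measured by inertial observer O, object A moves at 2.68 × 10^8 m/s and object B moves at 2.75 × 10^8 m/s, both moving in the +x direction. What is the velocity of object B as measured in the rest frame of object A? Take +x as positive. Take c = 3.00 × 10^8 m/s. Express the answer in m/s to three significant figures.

+3.87 × 10^7 m/s

β_A = 0.893, β_B = 0.917 (dividing each by c = 3.00 × 10^8 m/s).
Transform to A's frame with the inverse velocity-addition law: u' = (u − v)/(1 − uv/c²), taking u = β_B and v = β_A.
u' = (0.917 − 0.893) / (1 − (0.893)(0.917)) = 0.0233/0.1811 = 0.1288.
u' = 0.1288 × 3.00 × 10^8 m/s.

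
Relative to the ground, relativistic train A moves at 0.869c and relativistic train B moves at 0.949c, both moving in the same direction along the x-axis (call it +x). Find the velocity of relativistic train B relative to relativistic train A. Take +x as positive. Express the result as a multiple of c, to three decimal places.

+0.456c

β_A = 0.869, β_B = 0.949.
Transform to A's frame with the inverse velocity-addition law: u' = (u − v)/(1 − uv/c²), taking u = β_B and v = β_A.
u' = (0.949 − 0.869) / (1 − (0.869)(0.949)) = 0.0800/0.1753 = 0.4563.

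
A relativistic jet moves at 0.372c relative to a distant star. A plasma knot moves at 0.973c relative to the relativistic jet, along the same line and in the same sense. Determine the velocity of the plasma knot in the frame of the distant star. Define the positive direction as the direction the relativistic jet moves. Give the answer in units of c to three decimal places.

0.988c

With v = 0.372 and u' = 0.973 (in units of c),
u = (u' + v)/(1 + u'v/c²):
u = (0.973 + 0.372) / (1 + 0.973·0.372) = 1.3450/1.3620 = 0.9876
(Galilean addition would give +1.345c, exceeding c.)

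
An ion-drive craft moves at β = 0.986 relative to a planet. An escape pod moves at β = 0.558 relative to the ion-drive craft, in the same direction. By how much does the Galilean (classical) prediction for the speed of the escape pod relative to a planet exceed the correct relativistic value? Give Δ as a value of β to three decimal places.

Δ = 0.548

Galilean: u_cl = 0.558 + 0.986 = 1.5440.
Relativistic: u_rel = (0.558 + 0.986) / (1 + 0.558·0.986) = 1.5440/1.5502 = 0.9960.
Δ = 1.5440 − 0.9960 = 0.5480.
(The classical prediction exceeds c; the relativistic result does not.)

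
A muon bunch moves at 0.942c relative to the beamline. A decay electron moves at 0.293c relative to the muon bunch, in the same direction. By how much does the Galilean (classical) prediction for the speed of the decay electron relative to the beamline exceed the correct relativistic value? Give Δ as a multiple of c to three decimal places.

Galilean: u_cl = 0.293 + 0.942 = 1.2350.
Relativistic: u_rel = (0.293 + 0.942) / (1 + 0.293·0.942) = 1.2350/1.2760 = 0.9679.
Δ = 1.2350 − 0.9679 = 0.2671.
(The classical prediction exceeds c; the relativistic result does not.)

Δ = 0.267c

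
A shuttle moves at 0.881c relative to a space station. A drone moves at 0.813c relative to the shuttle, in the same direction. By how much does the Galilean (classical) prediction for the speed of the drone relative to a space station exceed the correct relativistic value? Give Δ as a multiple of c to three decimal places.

Galilean: u_cl = 0.813 + 0.881 = 1.6940.
Relativistic: u_rel = (0.813 + 0.881) / (1 + 0.813·0.881) = 1.6940/1.7163 = 0.9870.
Δ = 1.6940 − 0.9870 = 0.7070.
(The classical prediction exceeds c; the relativistic result does not.)

Δ = 0.707c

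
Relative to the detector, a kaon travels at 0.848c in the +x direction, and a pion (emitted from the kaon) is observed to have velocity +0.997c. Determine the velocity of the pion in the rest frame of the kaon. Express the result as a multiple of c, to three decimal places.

+0.964c

Invert the composition law: u' = (u − v)/(1 − uv/c²).
u' = (0.997 − 0.848) / (1 − (0.997)(0.848)) = 0.1490/0.1545 = 0.9641.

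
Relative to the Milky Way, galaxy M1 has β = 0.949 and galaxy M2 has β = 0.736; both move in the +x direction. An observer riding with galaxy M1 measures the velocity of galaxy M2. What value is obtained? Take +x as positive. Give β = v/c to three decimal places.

β = -0.706

β_A = 0.949, β_B = 0.736.
Transform to A's frame with the inverse velocity-addition law: u' = (u − v)/(1 − uv/c²), taking u = β_B and v = β_A.
u' = (0.736 − 0.949) / (1 − (0.949)(0.736)) = -0.2130/0.3015 = -0.7064.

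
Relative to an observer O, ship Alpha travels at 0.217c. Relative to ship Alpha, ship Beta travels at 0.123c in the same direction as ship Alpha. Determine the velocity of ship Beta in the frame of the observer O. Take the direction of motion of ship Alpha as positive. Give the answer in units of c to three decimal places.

0.331c

With v = 0.217 and u' = 0.123 (in units of c),
u = (u' + v)/(1 + u'v/c²):
u = (0.123 + 0.217) / (1 + 0.123·0.217) = 0.3400/1.0267 = 0.3312
(Galilean addition would give +0.340c.)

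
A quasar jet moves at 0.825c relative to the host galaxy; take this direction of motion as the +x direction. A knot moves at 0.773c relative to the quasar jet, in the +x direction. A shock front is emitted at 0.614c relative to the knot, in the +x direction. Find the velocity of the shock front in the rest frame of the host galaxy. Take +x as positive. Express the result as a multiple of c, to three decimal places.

Apply u = (u' + v)/(1 + u'v/c²) successively, working outward toward the host galaxy.
Start: velocity of the quasar jet relative to the host galaxy = 0.8250c.
Compose with the knot (u' = 0.773 in the quasar jet frame): u_1 = (0.773 + 0.825) / (1 + 0.773·0.825) = 1.5980/1.6377 = 0.9757.
Compose with the shock front (u' = 0.614 in the knot frame): u_2 = (0.614 + 0.976) / (1 + 0.614·0.976) = 1.5897/1.5991 = 0.9941.

0.994c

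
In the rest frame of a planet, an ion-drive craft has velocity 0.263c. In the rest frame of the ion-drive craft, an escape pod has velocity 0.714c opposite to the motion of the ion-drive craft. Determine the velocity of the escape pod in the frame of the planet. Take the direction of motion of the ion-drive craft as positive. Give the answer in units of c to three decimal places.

With v = 0.263 and u' = -0.714 (in units of c),
u = (u' + v)/(1 + u'v/c²):
u = (-0.714 + 0.263) / (1 + (-0.714)·0.263) = -0.4510/0.8122 = -0.5553
(Galilean addition would give -0.451c.)

-0.555c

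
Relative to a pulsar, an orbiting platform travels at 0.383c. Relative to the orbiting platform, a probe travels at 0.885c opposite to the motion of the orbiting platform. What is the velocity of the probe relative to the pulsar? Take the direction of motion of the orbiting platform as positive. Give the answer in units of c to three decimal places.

-0.759c

With v = 0.383 and u' = -0.885 (in units of c),
u = (u' + v)/(1 + u'v/c²):
u = (-0.885 + 0.383) / (1 + (-0.885)·0.383) = -0.5020/0.6610 = -0.7594
(Galilean addition would give -0.502c.)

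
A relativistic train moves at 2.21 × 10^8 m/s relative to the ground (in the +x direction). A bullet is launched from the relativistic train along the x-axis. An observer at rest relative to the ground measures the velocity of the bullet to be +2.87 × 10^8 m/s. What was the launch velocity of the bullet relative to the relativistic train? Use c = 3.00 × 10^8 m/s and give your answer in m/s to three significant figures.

v = 0.737c, u = 0.957c.
Invert the composition law: u' = (u − v)/(1 − uv/c²).
u' = (0.957 − 0.737) / (1 − (0.957)(0.737)) = 0.2200/0.2953 = 0.7451.
u' = 0.7451 × 3.00 × 10^8 m/s.

+2.24 × 10^8 m/s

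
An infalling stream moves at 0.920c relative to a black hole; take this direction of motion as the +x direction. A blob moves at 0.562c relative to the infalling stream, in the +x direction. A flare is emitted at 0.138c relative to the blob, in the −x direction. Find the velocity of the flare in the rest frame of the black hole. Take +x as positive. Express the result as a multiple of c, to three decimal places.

+0.970c

Apply u = (u' + v)/(1 + u'v/c²) successively, working outward toward the black hole.
Start: velocity of the infalling stream relative to the black hole = 0.9200c.
Compose with the blob (u' = 0.562 in the infalling stream frame): u_1 = (0.562 + 0.920) / (1 + 0.562·0.920) = 1.4820/1.5170 = 0.9769.
Compose with the flare (u' = -0.138 in the blob frame): u_2 = (-0.138 + 0.977) / (1 + (-0.138)·0.977) = 0.8389/0.8652 = 0.9696.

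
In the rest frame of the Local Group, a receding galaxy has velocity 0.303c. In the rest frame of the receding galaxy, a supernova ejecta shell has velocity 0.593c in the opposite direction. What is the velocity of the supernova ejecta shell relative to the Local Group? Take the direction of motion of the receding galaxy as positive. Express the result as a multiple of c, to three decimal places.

-0.354c

With v = 0.303 and u' = -0.593 (in units of c),
u = (u' + v)/(1 + u'v/c²):
u = (-0.593 + 0.303) / (1 + (-0.593)·0.303) = -0.2900/0.8203 = -0.3535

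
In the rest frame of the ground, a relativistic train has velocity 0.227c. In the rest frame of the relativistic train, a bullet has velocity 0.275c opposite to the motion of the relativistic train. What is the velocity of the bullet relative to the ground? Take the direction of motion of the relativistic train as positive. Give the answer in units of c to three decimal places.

With v = 0.227 and u' = -0.275 (in units of c),
u = (u' + v)/(1 + u'v/c²):
u = (-0.275 + 0.227) / (1 + (-0.275)·0.227) = -0.0480/0.9376 = -0.0512

-0.051c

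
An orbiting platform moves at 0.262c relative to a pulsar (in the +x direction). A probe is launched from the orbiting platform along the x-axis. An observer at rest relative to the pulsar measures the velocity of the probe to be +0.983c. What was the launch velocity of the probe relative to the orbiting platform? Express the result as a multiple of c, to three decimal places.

Invert the composition law: u' = (u − v)/(1 − uv/c²).
u' = (0.983 − 0.262) / (1 − (0.983)(0.262)) = 0.7210/0.7425 = 0.9711.

+0.971c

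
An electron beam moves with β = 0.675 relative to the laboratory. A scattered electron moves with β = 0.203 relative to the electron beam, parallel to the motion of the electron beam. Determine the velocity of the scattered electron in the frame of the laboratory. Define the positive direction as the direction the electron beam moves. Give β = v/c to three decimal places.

β = 0.772

With v = 0.675 and u' = 0.203 (in units of c),
u = (u' + v)/(1 + u'v/c²):
u = (0.203 + 0.675) / (1 + 0.203·0.675) = 0.8780/1.1370 = 0.7722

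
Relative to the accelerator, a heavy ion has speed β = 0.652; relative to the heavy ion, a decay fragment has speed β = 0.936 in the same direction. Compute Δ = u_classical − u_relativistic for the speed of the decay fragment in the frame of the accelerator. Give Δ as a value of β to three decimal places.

Galilean: u_cl = 0.936 + 0.652 = 1.5880.
Relativistic: u_rel = (0.936 + 0.652) / (1 + 0.936·0.652) = 1.5880/1.6103 = 0.9862.
Δ = 1.5880 − 0.9862 = 0.6018.
(The classical prediction exceeds c; the relativistic result does not.)

Δ = 0.602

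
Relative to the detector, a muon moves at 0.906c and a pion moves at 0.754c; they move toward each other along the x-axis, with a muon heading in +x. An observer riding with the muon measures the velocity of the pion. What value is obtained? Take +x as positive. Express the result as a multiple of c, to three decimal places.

β_A = 0.906, β_B = -0.754.
Transform to A's frame with the inverse velocity-addition law: u' = (u − v)/(1 − uv/c²), taking u = β_B and v = β_A.
u' = (-0.754 − 0.906) / (1 − (0.906)(-0.754)) = -1.6600/1.6831 = -0.9863.

-0.986c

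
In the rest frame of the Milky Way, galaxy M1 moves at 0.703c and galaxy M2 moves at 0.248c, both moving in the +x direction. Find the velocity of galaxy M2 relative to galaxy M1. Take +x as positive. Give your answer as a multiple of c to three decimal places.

β_A = 0.703, β_B = 0.248.
Transform to A's frame with the inverse velocity-addition law: u' = (u − v)/(1 − uv/c²), taking u = β_B and v = β_A.
u' = (0.248 − 0.703) / (1 − (0.703)(0.248)) = -0.4550/0.8257 = -0.5511.

-0.551c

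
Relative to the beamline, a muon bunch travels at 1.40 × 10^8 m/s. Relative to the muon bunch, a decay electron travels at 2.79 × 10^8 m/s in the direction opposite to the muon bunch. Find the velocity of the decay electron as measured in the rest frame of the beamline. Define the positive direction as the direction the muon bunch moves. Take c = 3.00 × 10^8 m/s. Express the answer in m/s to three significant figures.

In units of c (dividing by 3.00 × 10^8 m/s): v = 0.467, u' = -0.930.
u = (u' + v)/(1 + u'v/c²):
u = (-0.930 + 0.467) / (1 + (-0.930)·0.467) = -0.4633/0.5660 = -0.8186
Converting back: u = -0.8186 × 3.00 × 10^8 m/s.

-2.46 × 10^8 m/s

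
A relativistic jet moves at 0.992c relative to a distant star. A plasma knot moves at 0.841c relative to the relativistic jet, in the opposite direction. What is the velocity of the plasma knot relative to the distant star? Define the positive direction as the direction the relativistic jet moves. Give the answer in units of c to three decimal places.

+0.911c

With v = 0.992 and u' = -0.841 (in units of c),
u = (u' + v)/(1 + u'v/c²):
u = (-0.841 + 0.992) / (1 + (-0.841)·0.992) = 0.1510/0.1657 = 0.9111
(Galilean addition would give +0.151c.)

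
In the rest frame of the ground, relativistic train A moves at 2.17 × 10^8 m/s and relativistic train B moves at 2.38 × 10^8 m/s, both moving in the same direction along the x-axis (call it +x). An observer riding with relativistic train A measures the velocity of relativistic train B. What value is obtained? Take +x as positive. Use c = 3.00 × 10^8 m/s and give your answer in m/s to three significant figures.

+4.93 × 10^7 m/s

β_A = 0.723, β_B = 0.793 (dividing each by c = 3.00 × 10^8 m/s).
Transform to A's frame with the inverse velocity-addition law: u' = (u − v)/(1 − uv/c²), taking u = β_B and v = β_A.
u' = (0.793 − 0.723) / (1 − (0.723)(0.793)) = 0.0700/0.4262 = 0.1643.
u' = 0.1643 × 3.00 × 10^8 m/s.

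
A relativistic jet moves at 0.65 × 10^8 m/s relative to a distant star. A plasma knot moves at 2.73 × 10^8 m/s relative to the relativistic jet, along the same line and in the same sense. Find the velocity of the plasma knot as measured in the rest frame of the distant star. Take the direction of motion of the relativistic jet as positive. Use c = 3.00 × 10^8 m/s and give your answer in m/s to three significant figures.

2.82 × 10^8 m/s

In units of c (dividing by 3.00 × 10^8 m/s): v = 0.217, u' = 0.910.
u = (u' + v)/(1 + u'v/c²):
u = (0.910 + 0.217) / (1 + 0.910·0.217) = 1.1267/1.1972 = 0.9411
Converting back: u = 0.9411 × 3.00 × 10^8 m/s.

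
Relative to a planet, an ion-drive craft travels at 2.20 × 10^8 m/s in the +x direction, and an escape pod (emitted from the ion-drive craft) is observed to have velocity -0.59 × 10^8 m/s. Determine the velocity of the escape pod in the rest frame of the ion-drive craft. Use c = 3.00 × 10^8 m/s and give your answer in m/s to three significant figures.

v = 0.733c, u = -0.197c.
Invert the composition law: u' = (u − v)/(1 − uv/c²).
u' = (-0.197 − 0.733) / (1 − (-0.197)(0.733)) = -0.9300/1.1442 = -0.8128.
u' = -0.8128 × 3.00 × 10^8 m/s.

-2.44 × 10^8 m/s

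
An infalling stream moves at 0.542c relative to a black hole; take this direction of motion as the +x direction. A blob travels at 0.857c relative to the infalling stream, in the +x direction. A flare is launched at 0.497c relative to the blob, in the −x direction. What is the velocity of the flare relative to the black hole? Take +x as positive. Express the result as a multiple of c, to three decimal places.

Apply u = (u' + v)/(1 + u'v/c²) successively, working outward toward the black hole.
Start: velocity of the infalling stream relative to the black hole = 0.5420c.
Compose with the blob (u' = 0.857 in the infalling stream frame): u_1 = (0.857 + 0.542) / (1 + 0.857·0.542) = 1.3990/1.4645 = 0.9553.
Compose with the flare (u' = -0.497 in the blob frame): u_2 = (-0.497 + 0.955) / (1 + (-0.497)·0.955) = 0.4583/0.5252 = 0.8725.

+0.873c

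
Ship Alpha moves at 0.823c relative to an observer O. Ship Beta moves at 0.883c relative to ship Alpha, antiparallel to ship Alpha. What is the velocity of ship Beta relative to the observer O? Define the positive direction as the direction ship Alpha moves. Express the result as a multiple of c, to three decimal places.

With v = 0.823 and u' = -0.883 (in units of c),
u = (u' + v)/(1 + u'v/c²):
u = (-0.883 + 0.823) / (1 + (-0.883)·0.823) = -0.0600/0.2733 = -0.2195
(Galilean addition would give -0.060c.)

-0.220c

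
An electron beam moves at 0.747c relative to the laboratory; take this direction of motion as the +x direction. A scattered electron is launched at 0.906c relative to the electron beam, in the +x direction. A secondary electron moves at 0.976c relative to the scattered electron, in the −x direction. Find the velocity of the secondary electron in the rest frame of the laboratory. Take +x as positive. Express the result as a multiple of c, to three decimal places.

+0.259c

Apply u = (u' + v)/(1 + u'v/c²) successively, working outward toward the laboratory.
Start: velocity of the electron beam relative to the laboratory = 0.7470c.
Compose with the scattered electron (u' = 0.906 in the electron beam frame): u_1 = (0.906 + 0.747) / (1 + 0.906·0.747) = 1.6530/1.6768 = 0.9858.
Compose with the secondary electron (u' = -0.976 in the scattered electron frame): u_2 = (-0.976 + 0.986) / (1 + (-0.976)·0.986) = 0.0098/0.0378 = 0.2594.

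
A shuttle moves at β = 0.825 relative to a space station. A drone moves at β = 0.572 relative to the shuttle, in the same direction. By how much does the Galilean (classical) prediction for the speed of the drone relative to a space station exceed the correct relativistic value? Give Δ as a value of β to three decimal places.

Δ = 0.448

Galilean: u_cl = 0.572 + 0.825 = 1.3970.
Relativistic: u_rel = (0.572 + 0.825) / (1 + 0.572·0.825) = 1.3970/1.4719 = 0.9491.
Δ = 1.3970 − 0.9491 = 0.4479.
(The classical prediction exceeds c; the relativistic result does not.)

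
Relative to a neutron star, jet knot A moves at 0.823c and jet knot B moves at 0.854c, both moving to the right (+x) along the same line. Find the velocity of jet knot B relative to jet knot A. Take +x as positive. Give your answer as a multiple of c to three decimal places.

β_A = 0.823, β_B = 0.854.
Transform to A's frame with the inverse velocity-addition law: u' = (u − v)/(1 − uv/c²), taking u = β_B and v = β_A.
u' = (0.854 − 0.823) / (1 − (0.823)(0.854)) = 0.0310/0.2972 = 0.1043.

+0.104c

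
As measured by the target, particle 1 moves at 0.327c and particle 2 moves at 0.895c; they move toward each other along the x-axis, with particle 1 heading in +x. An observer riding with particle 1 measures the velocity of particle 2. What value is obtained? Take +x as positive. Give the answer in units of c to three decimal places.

β_A = 0.327, β_B = -0.895.
Transform to A's frame with the inverse velocity-addition law: u' = (u − v)/(1 − uv/c²), taking u = β_B and v = β_A.
u' = (-0.895 − 0.327) / (1 − (0.327)(-0.895)) = -1.2220/1.2927 = -0.9453.

-0.945c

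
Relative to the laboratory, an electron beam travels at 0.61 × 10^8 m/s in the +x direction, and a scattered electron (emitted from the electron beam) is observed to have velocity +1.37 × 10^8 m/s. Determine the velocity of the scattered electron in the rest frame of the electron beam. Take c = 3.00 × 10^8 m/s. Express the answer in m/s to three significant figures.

+8.38 × 10^7 m/s

v = 0.203c, u = 0.457c.
Invert the composition law: u' = (u − v)/(1 − uv/c²).
u' = (0.457 − 0.203) / (1 − (0.457)(0.203)) = 0.2533/0.9071 = 0.2793.
u' = 0.2793 × 3.00 × 10^8 m/s.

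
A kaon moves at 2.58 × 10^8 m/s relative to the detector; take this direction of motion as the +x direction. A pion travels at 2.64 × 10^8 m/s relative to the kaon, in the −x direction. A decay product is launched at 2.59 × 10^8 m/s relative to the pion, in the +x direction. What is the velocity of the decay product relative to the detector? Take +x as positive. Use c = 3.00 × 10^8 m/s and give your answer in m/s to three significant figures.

Apply u = (u' + v)/(1 + u'v/c²) successively, working outward toward the detector.
(Dividing each given speed by c = 3.00 × 10^8 m/s to work in units of c.)
Start: velocity of the kaon relative to the detector = 0.8600c.
Compose with the pion (u' = -0.880 in the kaon frame): u_1 = (-0.880 + 0.860) / (1 + (-0.880)·0.860) = -0.0200/0.2432 = -0.0822.
Compose with the decay product (u' = 0.863 in the pion frame): u_2 = (0.863 + (-0.082)) / (1 + 0.863·(-0.082)) = 0.7811/0.9290 = 0.8408.
So u = 0.8408 × 3.00 × 10^8 m/s.

+2.52 × 10^8 m/s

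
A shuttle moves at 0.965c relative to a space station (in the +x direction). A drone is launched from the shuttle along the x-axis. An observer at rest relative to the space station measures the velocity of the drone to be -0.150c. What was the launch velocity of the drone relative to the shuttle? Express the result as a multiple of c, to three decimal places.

-0.974c

Invert the composition law: u' = (u − v)/(1 − uv/c²).
u' = (-0.150 − 0.965) / (1 − (-0.150)(0.965)) = -1.1150/1.1447 = -0.9740.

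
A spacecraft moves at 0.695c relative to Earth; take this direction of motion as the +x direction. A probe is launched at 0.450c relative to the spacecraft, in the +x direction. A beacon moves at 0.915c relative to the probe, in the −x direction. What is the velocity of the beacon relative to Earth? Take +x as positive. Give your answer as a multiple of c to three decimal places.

-0.212c

Apply u = (u' + v)/(1 + u'v/c²) successively, working outward toward Earth.
Start: velocity of the spacecraft relative to Earth = 0.6950c.
Compose with the probe (u' = 0.450 in the spacecraft frame): u_1 = (0.450 + 0.695) / (1 + 0.450·0.695) = 1.1450/1.3128 = 0.8722.
Compose with the beacon (u' = -0.915 in the probe frame): u_2 = (-0.915 + 0.872) / (1 + (-0.915)·0.872) = -0.0428/0.2019 = -0.2119.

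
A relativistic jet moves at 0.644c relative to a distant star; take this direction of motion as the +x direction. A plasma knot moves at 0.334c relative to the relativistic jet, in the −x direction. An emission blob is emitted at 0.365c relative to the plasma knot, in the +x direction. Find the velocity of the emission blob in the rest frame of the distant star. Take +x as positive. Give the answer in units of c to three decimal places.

+0.664c

Apply u = (u' + v)/(1 + u'v/c²) successively, working outward toward the distant star.
Start: velocity of the relativistic jet relative to the distant star = 0.6440c.
Compose with the plasma knot (u' = -0.334 in the relativistic jet frame): u_1 = (-0.334 + 0.644) / (1 + (-0.334)·0.644) = 0.3100/0.7849 = 0.3950.
Compose with the emission blob (u' = 0.365 in the plasma knot frame): u_2 = (0.365 + 0.395) / (1 + 0.365·0.395) = 0.7600/1.1442 = 0.6642.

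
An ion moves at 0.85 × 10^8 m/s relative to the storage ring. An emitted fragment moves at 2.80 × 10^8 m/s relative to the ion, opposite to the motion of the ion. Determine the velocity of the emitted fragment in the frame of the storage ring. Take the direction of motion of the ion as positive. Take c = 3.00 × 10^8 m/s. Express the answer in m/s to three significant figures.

-2.65 × 10^8 m/s

In units of c (dividing by 3.00 × 10^8 m/s): v = 0.283, u' = -0.933.
u = (u' + v)/(1 + u'v/c²):
u = (-0.933 + 0.283) / (1 + (-0.933)·0.283) = -0.6500/0.7356 = -0.8837
(Galilean addition would give -0.650c.)
Converting back: u = -0.8837 × 3.00 × 10^8 m/s.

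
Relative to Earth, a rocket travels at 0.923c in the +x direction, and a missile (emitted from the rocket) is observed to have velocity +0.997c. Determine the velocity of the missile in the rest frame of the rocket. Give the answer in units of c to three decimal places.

+0.928c

Invert the composition law: u' = (u − v)/(1 − uv/c²).
u' = (0.997 − 0.923) / (1 − (0.997)(0.923)) = 0.0740/0.0798 = 0.9277.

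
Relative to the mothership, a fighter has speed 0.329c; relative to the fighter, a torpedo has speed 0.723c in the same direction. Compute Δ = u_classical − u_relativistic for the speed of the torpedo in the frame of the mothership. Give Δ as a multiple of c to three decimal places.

Galilean: u_cl = 0.723 + 0.329 = 1.0520.
Relativistic: u_rel = (0.723 + 0.329) / (1 + 0.723·0.329) = 1.0520/1.2379 = 0.8498.
Δ = 1.0520 − 0.8498 = 0.2022.
(The classical prediction exceeds c; the relativistic result does not.)

Δ = 0.202c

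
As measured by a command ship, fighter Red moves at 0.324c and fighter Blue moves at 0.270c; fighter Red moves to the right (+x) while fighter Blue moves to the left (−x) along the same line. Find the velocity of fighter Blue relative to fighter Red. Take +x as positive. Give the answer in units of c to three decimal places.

-0.546c

β_A = 0.324, β_B = -0.270.
Transform to A's frame with the inverse velocity-addition law: u' = (u − v)/(1 − uv/c²), taking u = β_B and v = β_A.
u' = (-0.270 − 0.324) / (1 − (0.324)(-0.270)) = -0.5940/1.0875 = -0.5462.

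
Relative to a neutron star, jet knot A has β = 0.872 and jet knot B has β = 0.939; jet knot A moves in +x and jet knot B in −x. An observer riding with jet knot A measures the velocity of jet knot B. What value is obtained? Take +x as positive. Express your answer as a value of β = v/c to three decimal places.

β = -0.996

β_A = 0.872, β_B = -0.939.
Transform to A's frame with the inverse velocity-addition law: u' = (u − v)/(1 − uv/c²), taking u = β_B and v = β_A.
u' = (-0.939 − 0.872) / (1 − (0.872)(-0.939)) = -1.8110/1.8188 = -0.9957.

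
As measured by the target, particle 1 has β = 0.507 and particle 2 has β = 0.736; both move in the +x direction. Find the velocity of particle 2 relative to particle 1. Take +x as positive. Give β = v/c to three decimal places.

β_A = 0.507, β_B = 0.736.
Transform to A's frame with the inverse velocity-addition law: u' = (u − v)/(1 − uv/c²), taking u = β_B and v = β_A.
u' = (0.736 − 0.507) / (1 − (0.507)(0.736)) = 0.2290/0.6268 = 0.3653.

β = +0.365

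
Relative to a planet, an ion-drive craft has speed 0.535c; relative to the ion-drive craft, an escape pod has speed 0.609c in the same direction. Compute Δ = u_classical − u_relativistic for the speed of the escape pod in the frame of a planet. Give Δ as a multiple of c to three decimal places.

Galilean: u_cl = 0.609 + 0.535 = 1.1440.
Relativistic: u_rel = (0.609 + 0.535) / (1 + 0.609·0.535) = 1.1440/1.3258 = 0.8629.
Δ = 1.1440 − 0.8629 = 0.2811.
(The classical prediction exceeds c; the relativistic result does not.)

Δ = 0.281c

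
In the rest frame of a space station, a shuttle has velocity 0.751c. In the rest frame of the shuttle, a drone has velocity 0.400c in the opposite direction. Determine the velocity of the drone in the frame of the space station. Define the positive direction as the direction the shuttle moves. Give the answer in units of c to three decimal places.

+0.502c

With v = 0.751 and u' = -0.400 (in units of c),
u = (u' + v)/(1 + u'v/c²):
u = (-0.400 + 0.751) / (1 + (-0.400)·0.751) = 0.3510/0.6996 = 0.5017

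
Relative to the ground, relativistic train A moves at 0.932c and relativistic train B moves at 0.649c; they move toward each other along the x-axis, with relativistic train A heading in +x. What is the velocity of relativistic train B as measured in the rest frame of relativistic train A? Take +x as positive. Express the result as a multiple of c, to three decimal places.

β_A = 0.932, β_B = -0.649.
Transform to A's frame with the inverse velocity-addition law: u' = (u − v)/(1 − uv/c²), taking u = β_B and v = β_A.
u' = (-0.649 − 0.932) / (1 − (0.932)(-0.649)) = -1.5810/1.6049 = -0.9851.

-0.985c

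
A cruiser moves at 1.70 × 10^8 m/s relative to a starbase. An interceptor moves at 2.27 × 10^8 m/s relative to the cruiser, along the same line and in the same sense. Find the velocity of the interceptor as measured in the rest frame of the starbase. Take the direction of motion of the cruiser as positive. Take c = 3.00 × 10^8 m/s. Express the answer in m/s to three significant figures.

2.78 × 10^8 m/s

In units of c (dividing by 3.00 × 10^8 m/s): v = 0.567, u' = 0.757.
u = (u' + v)/(1 + u'v/c²):
u = (0.757 + 0.567) / (1 + 0.757·0.567) = 1.3233/1.4288 = 0.9262
Converting back: u = 0.9262 × 3.00 × 10^8 m/s.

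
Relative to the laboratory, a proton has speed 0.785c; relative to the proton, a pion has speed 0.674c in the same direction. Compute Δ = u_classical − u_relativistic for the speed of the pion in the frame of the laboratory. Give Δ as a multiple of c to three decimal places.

Δ = 0.505c

Galilean: u_cl = 0.674 + 0.785 = 1.4590.
Relativistic: u_rel = (0.674 + 0.785) / (1 + 0.674·0.785) = 1.4590/1.5291 = 0.9542.
Δ = 1.4590 − 0.9542 = 0.5048.
(The classical prediction exceeds c; the relativistic result does not.)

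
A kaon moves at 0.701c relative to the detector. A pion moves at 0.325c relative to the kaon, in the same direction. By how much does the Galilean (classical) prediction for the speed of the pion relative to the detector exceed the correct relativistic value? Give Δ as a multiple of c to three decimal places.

Galilean: u_cl = 0.325 + 0.701 = 1.0260.
Relativistic: u_rel = (0.325 + 0.701) / (1 + 0.325·0.701) = 1.0260/1.2278 = 0.8356.
Δ = 1.0260 − 0.8356 = 0.1904.
(The classical prediction exceeds c; the relativistic result does not.)

Δ = 0.190c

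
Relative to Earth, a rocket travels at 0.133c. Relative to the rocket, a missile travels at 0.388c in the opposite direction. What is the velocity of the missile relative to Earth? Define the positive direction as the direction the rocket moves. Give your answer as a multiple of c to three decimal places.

With v = 0.133 and u' = -0.388 (in units of c),
u = (u' + v)/(1 + u'v/c²):
u = (-0.388 + 0.133) / (1 + (-0.388)·0.133) = -0.2550/0.9484 = -0.2689
(Galilean addition would give -0.255c.)

-0.269c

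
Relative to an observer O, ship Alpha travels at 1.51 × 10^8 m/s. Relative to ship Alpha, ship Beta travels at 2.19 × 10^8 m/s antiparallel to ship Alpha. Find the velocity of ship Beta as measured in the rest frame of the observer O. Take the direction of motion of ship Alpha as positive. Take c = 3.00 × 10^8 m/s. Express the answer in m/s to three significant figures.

In units of c (dividing by 3.00 × 10^8 m/s): v = 0.503, u' = -0.730.
u = (u' + v)/(1 + u'v/c²):
u = (-0.730 + 0.503) / (1 + (-0.730)·0.503) = -0.2267/0.6326 = -0.3583
(Galilean addition would give -0.227c.)
Converting back: u = -0.3583 × 3.00 × 10^8 m/s.

-1.07 × 10^8 m/s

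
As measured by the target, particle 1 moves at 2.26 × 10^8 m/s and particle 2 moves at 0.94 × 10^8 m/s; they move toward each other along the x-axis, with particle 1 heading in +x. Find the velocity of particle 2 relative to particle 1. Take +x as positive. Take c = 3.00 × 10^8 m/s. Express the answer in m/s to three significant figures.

-2.59 × 10^8 m/s

β_A = 0.753, β_B = -0.313 (dividing each by c = 3.00 × 10^8 m/s).
Transform to A's frame with the inverse velocity-addition law: u' = (u − v)/(1 − uv/c²), taking u = β_B and v = β_A.
u' = (-0.313 − 0.753) / (1 − (0.753)(-0.313)) = -1.0667/1.2360 = -0.8630.
u' = -0.8630 × 3.00 × 10^8 m/s.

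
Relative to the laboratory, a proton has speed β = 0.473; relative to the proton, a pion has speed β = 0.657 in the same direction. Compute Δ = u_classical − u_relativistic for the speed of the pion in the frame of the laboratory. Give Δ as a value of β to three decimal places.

Δ = 0.268

Galilean: u_cl = 0.657 + 0.473 = 1.1300.
Relativistic: u_rel = (0.657 + 0.473) / (1 + 0.657·0.473) = 1.1300/1.3108 = 0.8621.
Δ = 1.1300 − 0.8621 = 0.2679.
(The classical prediction exceeds c; the relativistic result does not.)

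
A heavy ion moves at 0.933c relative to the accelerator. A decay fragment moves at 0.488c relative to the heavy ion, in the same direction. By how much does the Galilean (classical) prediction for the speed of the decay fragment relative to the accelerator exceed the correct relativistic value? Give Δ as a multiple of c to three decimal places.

Galilean: u_cl = 0.488 + 0.933 = 1.4210.
Relativistic: u_rel = (0.488 + 0.933) / (1 + 0.488·0.933) = 1.4210/1.4553 = 0.9764.
Δ = 1.4210 − 0.9764 = 0.4446.
(The classical prediction exceeds c; the relativistic result does not.)

Δ = 0.445c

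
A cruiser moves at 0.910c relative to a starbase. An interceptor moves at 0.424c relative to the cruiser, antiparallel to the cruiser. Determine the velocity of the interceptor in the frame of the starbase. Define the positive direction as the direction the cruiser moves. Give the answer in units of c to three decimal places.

With v = 0.910 and u' = -0.424 (in units of c),
u = (u' + v)/(1 + u'v/c²):
u = (-0.424 + 0.910) / (1 + (-0.424)·0.910) = 0.4860/0.6142 = 0.7913

+0.791c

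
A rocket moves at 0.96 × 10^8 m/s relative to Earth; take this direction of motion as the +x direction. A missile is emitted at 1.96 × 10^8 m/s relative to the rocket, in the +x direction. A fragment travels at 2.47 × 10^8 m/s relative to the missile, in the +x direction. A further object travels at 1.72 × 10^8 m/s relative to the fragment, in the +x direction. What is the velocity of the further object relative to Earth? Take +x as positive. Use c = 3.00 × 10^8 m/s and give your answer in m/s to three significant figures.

Apply u = (u' + v)/(1 + u'v/c²) successively, working outward toward Earth.
(Dividing each given speed by c = 3.00 × 10^8 m/s to work in units of c.)
Start: velocity of the rocket relative to Earth = 0.3200c.
Compose with the missile (u' = 0.653 in the rocket frame): u_1 = (0.653 + 0.320) / (1 + 0.653·0.320) = 0.9733/1.2091 = 0.8050.
Compose with the fragment (u' = 0.823 in the missile frame): u_2 = (0.823 + 0.805) / (1 + 0.823·0.805) = 1.6284/1.6628 = 0.9793.
Compose with the further object (u' = 0.573 in the fragment frame): u_3 = (0.573 + 0.979) / (1 + 0.573·0.979) = 1.5526/1.5615 = 0.9943.
So u = 0.9943 × 3.00 × 10^8 m/s.

2.98 × 10^8 m/s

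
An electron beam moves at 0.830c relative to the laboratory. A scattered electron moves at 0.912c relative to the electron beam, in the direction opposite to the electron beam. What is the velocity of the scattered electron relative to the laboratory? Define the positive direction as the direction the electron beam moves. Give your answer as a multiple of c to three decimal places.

-0.337c

With v = 0.830 and u' = -0.912 (in units of c),
u = (u' + v)/(1 + u'v/c²):
u = (-0.912 + 0.830) / (1 + (-0.912)·0.830) = -0.0820/0.2430 = -0.3374
(Galilean addition would give -0.082c.)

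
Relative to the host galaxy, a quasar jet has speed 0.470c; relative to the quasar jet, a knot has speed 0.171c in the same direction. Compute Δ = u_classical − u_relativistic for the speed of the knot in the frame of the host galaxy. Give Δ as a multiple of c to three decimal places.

Δ = 0.048c

Galilean: u_cl = 0.171 + 0.470 = 0.6410.
Relativistic: u_rel = (0.171 + 0.470) / (1 + 0.171·0.470) = 0.6410/1.0804 = 0.5933.
Δ = 0.6410 − 0.5933 = 0.0477.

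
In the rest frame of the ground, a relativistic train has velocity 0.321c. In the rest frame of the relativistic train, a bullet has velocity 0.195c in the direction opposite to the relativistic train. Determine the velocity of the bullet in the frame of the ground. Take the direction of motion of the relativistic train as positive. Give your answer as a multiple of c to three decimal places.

+0.134c

With v = 0.321 and u' = -0.195 (in units of c),
u = (u' + v)/(1 + u'v/c²):
u = (-0.195 + 0.321) / (1 + (-0.195)·0.321) = 0.1260/0.9374 = 0.1344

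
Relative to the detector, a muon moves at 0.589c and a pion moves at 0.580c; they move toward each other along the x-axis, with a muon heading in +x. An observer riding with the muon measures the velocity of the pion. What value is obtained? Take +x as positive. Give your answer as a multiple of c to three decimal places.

β_A = 0.589, β_B = -0.580.
Transform to A's frame with the inverse velocity-addition law: u' = (u − v)/(1 − uv/c²), taking u = β_B and v = β_A.
u' = (-0.580 − 0.589) / (1 − (0.589)(-0.580)) = -1.1690/1.3416 = -0.8713.

-0.871c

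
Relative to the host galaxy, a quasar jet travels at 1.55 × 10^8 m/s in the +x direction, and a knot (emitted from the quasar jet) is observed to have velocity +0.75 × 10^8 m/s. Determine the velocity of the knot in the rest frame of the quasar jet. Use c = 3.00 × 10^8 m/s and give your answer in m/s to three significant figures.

v = 0.517c, u = 0.250c.
Invert the composition law: u' = (u − v)/(1 − uv/c²).
u' = (0.250 − 0.517) / (1 − (0.250)(0.517)) = -0.2667/0.8708 = -0.3062.
u' = -0.3062 × 3.00 × 10^8 m/s.

-9.19 × 10^7 m/s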